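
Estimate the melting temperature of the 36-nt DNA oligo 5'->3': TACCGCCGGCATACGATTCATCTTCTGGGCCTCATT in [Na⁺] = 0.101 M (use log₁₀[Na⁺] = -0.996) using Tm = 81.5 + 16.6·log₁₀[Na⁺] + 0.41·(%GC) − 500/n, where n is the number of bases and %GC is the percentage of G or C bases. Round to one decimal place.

Length n = 36. Scanning the sequence gives A=6, T=11, G=7, C=12.
G+C = 19, so %GC = 19/36 × 100 = 52.778%
Salt term: 16.6 × (-0.996) = -16.534
GC term: 0.41 × 52.778 = 21.639; length term: −500/36 = −13.889
Tm = 81.5 + (-16.534) + 21.639 − 13.889 = 72.716 → 72.7°C

72.7°C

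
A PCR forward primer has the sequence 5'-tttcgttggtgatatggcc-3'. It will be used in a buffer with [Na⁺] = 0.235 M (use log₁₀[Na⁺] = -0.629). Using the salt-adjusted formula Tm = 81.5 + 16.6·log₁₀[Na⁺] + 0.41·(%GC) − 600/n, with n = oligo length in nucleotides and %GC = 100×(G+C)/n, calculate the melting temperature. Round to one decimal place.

Length n = 19. G=6, C=3, A=2, T=8
G+C = 9, so %GC = 9/19 × 100 = 47.368%
Salt term: 16.6 × (-0.629) = -10.441
GC term: 0.41 × 47.368 = 19.421; length term: −600/19 = −31.579
Tm = 81.5 + (-10.441) + 19.421 − 31.579 = 58.901 → 58.9°C

58.9°C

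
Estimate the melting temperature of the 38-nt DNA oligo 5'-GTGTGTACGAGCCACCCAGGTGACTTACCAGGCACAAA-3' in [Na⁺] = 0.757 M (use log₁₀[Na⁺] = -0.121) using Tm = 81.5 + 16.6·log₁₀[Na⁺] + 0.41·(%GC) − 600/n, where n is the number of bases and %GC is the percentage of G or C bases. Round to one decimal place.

86.4°C

Length n = 38. Base counts: A=11, T=6, G=10, C=11
G+C = 21, so %GC = 21/38 × 100 = 55.263%
Salt term: 16.6 × (-0.121) = -2.009
GC term: 0.41 × 55.263 = 22.658; length term: −600/38 = −15.789
Tm = 81.5 + (-2.009) + 22.658 − 15.789 = 86.36 → 86.4°C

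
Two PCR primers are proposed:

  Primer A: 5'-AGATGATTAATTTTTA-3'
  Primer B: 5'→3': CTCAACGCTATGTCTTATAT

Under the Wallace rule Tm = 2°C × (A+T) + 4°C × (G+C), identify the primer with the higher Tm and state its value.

Primer B, 54°C

Primer A: A+T=14, G+C=2 → Tm = 2(14)+4(2) = 36°C
Primer B: A+T=13, G+C=7 → Tm = 2(13)+4(7) = 54°C
36°C vs 54°C → primer B is higher.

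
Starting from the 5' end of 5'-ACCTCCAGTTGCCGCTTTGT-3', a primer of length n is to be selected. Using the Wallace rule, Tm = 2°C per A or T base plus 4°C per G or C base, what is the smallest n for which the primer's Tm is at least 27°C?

n = 9

First 8 bases: ACCTCCAG → Tm = 26°C (< 27°C)
First 9 bases: ACCTCCAGT → Tm = 28°C (≥ 27°C)
Each additional base adds 2°C (A/T) or 4°C (G/C), so Tm is non-decreasing in n; n = 9 is the first length to reach 27°C.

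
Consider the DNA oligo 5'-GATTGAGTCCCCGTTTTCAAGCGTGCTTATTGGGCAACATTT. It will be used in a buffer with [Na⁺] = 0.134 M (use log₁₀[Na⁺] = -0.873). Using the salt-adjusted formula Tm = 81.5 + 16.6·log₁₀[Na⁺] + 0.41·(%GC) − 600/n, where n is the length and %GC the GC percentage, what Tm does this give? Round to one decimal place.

Length n = 42. Base counts: T=15, G=10, C=9, A=8
G+C = 19, so %GC = 19/42 × 100 = 45.238%
Salt term: 16.6 × (-0.873) = -14.492
GC term: 0.41 × 45.238 = 18.548; length term: −600/42 = −14.286
Tm = 81.5 + (-14.492) + 18.548 − 14.286 = 71.27 → 71.3°C

71.3°C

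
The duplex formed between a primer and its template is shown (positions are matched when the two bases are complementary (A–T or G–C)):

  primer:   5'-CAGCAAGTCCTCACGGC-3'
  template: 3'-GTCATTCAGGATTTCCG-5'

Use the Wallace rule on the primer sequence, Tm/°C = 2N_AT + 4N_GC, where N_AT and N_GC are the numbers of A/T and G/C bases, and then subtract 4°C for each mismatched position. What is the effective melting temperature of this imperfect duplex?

44°C

Primer base counts: A=4, T=2, G=4, C=7 → A+T=6, G+C=11
Perfect-match Tm = 2(6) + 4(11) = 12 + 44 = 56°C
Mismatches (positions where the bases are not complementary): 3 (at positions 4, 12, 14)
Effective Tm = 56 − 3×4 = 56 − 12 = 44°C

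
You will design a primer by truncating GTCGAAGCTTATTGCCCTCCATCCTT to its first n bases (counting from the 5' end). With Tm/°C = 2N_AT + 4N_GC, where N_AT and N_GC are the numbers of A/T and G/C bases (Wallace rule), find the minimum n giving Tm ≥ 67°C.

First 22 bases: GTCGAAGCTTATTGCCCTCCAT → Tm = 66°C (< 67°C)
First 23 bases: GTCGAAGCTTATTGCCCTCCATC → Tm = 70°C (≥ 67°C)
Since every base adds ≥2°C, Tm only increases with n, so the threshold is first crossed at n = 23.

n = 23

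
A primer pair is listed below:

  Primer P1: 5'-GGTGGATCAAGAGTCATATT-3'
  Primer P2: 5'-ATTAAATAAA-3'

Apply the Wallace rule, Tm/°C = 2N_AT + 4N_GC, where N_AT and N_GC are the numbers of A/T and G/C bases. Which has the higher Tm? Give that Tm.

Primer P1: A+T=12, G+C=8 → Tm = 2(12)+4(8) = 56°C
Primer P2: A+T=10, G+C=0 → Tm = 2(10)+4(0) = 20°C
56°C vs 20°C → primer P1 is higher.

Primer P1, 56°C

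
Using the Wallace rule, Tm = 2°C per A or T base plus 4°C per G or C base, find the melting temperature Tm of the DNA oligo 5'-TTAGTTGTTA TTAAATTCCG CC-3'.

Scanning the sequence gives A=5, C=4, T=10, G=3.
So N_AT = 15 and N_GC = 7.
Tm = 2×15 + 4×7 = 58°C

58°C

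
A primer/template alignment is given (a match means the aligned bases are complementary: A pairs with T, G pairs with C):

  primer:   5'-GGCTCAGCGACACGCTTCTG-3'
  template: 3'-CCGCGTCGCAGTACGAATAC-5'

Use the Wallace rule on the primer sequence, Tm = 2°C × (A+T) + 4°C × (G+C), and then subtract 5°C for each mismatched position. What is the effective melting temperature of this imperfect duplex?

46°C

Primer base counts: A=3, T=4, G=6, C=7 → A+T=7, G+C=13
Perfect-match Tm = 2(7) + 4(13) = 14 + 52 = 66°C
Mismatches (positions where the bases are not complementary): 4 (at positions 4, 10, 13, 18)
Effective Tm = 66 − 4×5 = 66 − 20 = 46°C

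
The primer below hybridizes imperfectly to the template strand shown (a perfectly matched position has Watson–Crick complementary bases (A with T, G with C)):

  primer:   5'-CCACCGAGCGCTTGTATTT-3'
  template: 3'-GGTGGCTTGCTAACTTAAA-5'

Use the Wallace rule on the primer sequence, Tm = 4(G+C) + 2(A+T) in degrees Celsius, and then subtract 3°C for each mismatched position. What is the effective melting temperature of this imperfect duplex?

49°C

Primer base counts: A=3, T=6, G=4, C=6 → A+T=9, G+C=10
Perfect-match Tm = 2(9) + 4(10) = 18 + 40 = 58°C
Mismatches (positions where the bases are not complementary): 3 (at positions 8, 11, 15)
Effective Tm = 58 − 3×3 = 58 − 9 = 49°C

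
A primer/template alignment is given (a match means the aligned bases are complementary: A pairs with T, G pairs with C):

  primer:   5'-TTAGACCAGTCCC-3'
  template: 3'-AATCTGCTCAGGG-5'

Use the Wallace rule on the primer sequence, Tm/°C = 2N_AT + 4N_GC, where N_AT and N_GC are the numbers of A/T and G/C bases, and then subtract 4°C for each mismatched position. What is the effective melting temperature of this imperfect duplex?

36°C

Primer base counts: A=3, T=3, G=2, C=5 → A+T=6, G+C=7
Perfect-match Tm = 2(6) + 4(7) = 12 + 28 = 40°C
Mismatches (positions where the bases are not complementary): 1 (at position 7)
Effective Tm = 40 − 1×4 = 40 − 4 = 36°C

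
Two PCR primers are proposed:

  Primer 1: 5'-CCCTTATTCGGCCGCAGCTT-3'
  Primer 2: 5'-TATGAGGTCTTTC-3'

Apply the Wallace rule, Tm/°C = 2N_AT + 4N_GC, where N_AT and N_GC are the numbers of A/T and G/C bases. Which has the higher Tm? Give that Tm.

Primer 1, 64°C

Primer 1: A+T=8, G+C=12 → Tm = 2(8)+4(12) = 64°C
Primer 2: A+T=8, G+C=5 → Tm = 2(8)+4(5) = 36°C
64°C vs 36°C → primer 1 is higher.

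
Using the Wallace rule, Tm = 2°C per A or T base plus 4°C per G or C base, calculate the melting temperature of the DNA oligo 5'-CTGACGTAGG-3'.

Base counts: T=2, G=4, C=2, A=2
A+T = 4, G+C = 6
Tm = 4·6 + 2·4 = 24 + 8 = 32°C

32°C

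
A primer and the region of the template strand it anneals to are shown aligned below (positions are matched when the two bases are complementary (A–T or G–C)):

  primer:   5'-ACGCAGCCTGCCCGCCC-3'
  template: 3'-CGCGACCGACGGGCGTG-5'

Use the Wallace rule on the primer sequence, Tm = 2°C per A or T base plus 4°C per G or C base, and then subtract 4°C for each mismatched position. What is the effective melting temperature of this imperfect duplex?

46°C

Primer base counts: A=2, T=1, G=4, C=10 → A+T=3, G+C=14
Perfect-match Tm = 2(3) + 4(14) = 6 + 56 = 62°C
Mismatches (positions where the bases are not complementary): 4 (at positions 1, 5, 7, 16)
Effective Tm = 62 − 4×4 = 62 − 16 = 46°C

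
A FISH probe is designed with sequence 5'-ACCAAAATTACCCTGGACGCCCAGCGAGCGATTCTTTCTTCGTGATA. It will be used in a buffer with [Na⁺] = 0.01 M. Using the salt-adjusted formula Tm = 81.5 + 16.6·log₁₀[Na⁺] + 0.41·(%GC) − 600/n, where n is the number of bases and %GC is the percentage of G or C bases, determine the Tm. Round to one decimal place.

Length n = 47. Scanning the sequence gives G=9, A=12, C=14, T=12.
G+C = 23, so %GC = 23/47 × 100 = 48.936%
Salt term: 16.6 × (-2) = -33.2
GC term: 0.41 × 48.936 = 20.064; length term: −600/47 = −12.766
Tm = 81.5 + (-33.2) + 20.064 − 12.766 = 55.598 → 55.6°C

55.6°C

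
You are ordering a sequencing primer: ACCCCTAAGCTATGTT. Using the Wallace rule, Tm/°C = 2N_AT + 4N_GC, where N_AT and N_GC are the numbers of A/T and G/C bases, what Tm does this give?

46°C

G=2, T=5, A=4, C=5
A+T = 9, G+C = 7
Tm = 4·7 + 2·9 = 28 + 18 = 46°C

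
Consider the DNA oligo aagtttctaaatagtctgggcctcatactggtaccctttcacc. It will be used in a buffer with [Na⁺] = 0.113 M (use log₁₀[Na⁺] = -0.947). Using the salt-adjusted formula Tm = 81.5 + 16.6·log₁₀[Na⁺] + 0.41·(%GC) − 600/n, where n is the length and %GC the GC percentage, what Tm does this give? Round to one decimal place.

69.9°C

Length n = 43. Scanning the sequence gives A=10, T=14, C=12, G=7.
G+C = 19, so %GC = 19/43 × 100 = 44.186%
Salt term: 16.6 × (-0.947) = -15.72
GC term: 0.41 × 44.186 = 18.116; length term: −600/43 = −13.953
Tm = 81.5 + (-15.72) + 18.116 − 13.953 = 69.943 → 69.9°C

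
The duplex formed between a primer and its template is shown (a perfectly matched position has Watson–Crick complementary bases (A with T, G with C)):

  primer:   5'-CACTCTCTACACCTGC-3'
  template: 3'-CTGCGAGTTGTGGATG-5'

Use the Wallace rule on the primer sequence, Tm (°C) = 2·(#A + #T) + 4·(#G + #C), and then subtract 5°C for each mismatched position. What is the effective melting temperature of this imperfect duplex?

30°C

Primer base counts: A=3, T=4, G=1, C=8 → A+T=7, G+C=9
Perfect-match Tm = 2(7) + 4(9) = 14 + 36 = 50°C
Mismatches (positions where the bases are not complementary): 4 (at positions 1, 4, 8, 15)
Effective Tm = 50 − 4×5 = 50 − 20 = 30°C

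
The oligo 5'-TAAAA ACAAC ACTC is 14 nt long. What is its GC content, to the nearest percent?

29%

Base counts: G=0, A=8, C=4, T=2
G+C = 0 + 4 = 4 out of 14 bases
%GC = 4/14 × 100 = 28.57% ≈ 29%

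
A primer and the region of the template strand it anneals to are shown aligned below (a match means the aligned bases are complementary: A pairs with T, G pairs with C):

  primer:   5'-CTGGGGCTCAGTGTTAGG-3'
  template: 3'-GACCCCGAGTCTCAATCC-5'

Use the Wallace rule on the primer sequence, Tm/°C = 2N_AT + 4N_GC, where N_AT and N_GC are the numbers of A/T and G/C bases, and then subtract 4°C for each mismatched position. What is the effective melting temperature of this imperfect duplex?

54°C

Primer base counts: A=2, T=5, G=8, C=3 → A+T=7, G+C=11
Perfect-match Tm = 2(7) + 4(11) = 14 + 44 = 58°C
Mismatches (positions where the bases are not complementary): 1 (at position 12)
Effective Tm = 58 − 1×4 = 58 − 4 = 54°C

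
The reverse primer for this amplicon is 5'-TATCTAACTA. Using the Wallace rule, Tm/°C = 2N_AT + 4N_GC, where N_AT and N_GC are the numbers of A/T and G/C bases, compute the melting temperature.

G=0, C=2, T=4, A=4
So N_AT = 8 and N_GC = 2.
Tm = 2×8 + 4×2 = 24°C

24°C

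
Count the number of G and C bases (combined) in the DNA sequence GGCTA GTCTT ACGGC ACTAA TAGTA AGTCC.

T=8, C=7, G=7, A=8
G+C = 7 + 7 = 14

14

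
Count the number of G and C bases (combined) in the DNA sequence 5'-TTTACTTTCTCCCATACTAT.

Scanning the sequence gives G=0, T=10, C=6, A=4.
G+C = 0 + 6 = 6

6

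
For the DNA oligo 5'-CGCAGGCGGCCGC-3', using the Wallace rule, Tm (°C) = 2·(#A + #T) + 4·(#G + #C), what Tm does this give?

50°C

Counting bases: A=1, G=6, T=0, C=6
So N_AT = 1 and N_GC = 12.
Tm = 4·12 + 2·1 = 48 + 2 = 50°C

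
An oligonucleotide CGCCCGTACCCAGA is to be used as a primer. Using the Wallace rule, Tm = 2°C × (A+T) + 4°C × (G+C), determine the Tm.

48°C

Base counts: A=3, G=3, C=7, T=1
AT pairs contribute 4, GC pairs contribute 10.
Tm = 4·10 + 2·4 = 40 + 8 = 48°C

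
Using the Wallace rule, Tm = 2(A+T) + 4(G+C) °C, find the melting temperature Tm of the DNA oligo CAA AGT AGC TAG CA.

40°C

Base counts: G=3, A=6, T=2, C=3
AT pairs contribute 8, GC pairs contribute 6.
Tm = 2×8 + 4×6 = 40°C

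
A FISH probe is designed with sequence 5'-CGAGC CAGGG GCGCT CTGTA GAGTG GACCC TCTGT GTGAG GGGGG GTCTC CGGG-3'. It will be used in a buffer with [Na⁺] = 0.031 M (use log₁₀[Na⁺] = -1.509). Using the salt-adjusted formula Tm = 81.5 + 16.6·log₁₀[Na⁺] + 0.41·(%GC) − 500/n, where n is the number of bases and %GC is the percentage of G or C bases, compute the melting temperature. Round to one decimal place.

Length n = 54. Base counts: A=6, G=25, T=10, C=13
G+C = 38, so %GC = 38/54 × 100 = 70.37%
Salt term: 16.6 × (-1.509) = -25.049
GC term: 0.41 × 70.37 = 28.852; length term: −500/54 = −9.259
Tm = 81.5 + (-25.049) + 28.852 − 9.259 = 76.044 → 76.0°C

76.0°C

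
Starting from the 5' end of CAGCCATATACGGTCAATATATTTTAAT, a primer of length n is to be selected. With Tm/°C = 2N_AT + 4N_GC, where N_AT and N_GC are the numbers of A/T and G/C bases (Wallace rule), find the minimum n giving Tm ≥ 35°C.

First 11 bases: CAGCCATATAC → Tm = 32°C (< 35°C)
First 12 bases: CAGCCATATACG → Tm = 36°C (≥ 35°C)
Each additional base adds 2°C (A/T) or 4°C (G/C), so Tm is non-decreasing in n; n = 12 is the first length to reach 35°C.

n = 12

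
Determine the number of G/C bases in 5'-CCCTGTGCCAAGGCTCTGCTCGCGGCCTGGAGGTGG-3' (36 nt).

Base counts: A=3, G=14, C=12, T=7
G+C = 14 + 12 = 26

26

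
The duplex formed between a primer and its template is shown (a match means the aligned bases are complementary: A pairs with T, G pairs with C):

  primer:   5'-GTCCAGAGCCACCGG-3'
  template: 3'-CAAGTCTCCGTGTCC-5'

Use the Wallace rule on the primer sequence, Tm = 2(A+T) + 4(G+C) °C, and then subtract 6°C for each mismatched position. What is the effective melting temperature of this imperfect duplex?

34°C

Primer base counts: A=3, T=1, G=5, C=6 → A+T=4, G+C=11
Perfect-match Tm = 2(4) + 4(11) = 8 + 44 = 52°C
Mismatches (positions where the bases are not complementary): 3 (at positions 3, 9, 13)
Effective Tm = 52 − 3×6 = 52 − 18 = 34°C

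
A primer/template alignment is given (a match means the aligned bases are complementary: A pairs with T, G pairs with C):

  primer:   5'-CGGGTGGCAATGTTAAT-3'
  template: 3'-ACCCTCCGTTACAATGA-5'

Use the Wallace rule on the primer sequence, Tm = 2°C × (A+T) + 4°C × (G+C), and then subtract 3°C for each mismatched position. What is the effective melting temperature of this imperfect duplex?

Primer base counts: A=4, T=5, G=6, C=2 → A+T=9, G+C=8
Perfect-match Tm = 2(9) + 4(8) = 18 + 32 = 50°C
Mismatches (positions where the bases are not complementary): 3 (at positions 1, 5, 16)
Effective Tm = 50 − 3×3 = 50 − 9 = 41°C

41°C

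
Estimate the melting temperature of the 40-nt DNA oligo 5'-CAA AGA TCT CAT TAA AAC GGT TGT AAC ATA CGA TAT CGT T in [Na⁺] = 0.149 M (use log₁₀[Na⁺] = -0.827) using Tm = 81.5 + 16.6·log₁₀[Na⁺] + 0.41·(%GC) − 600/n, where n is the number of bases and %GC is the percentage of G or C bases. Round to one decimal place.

66.1°C

Length n = 40. Base counts: C=7, G=6, T=12, A=15
G+C = 13, so %GC = 13/40 × 100 = 32.5%
Salt term: 16.6 × (-0.827) = -13.728
GC term: 0.41 × 32.5 = 13.325; length term: −600/40 = −15
Tm = 81.5 + (-13.728) + 13.325 − 15 = 66.097 → 66.1°C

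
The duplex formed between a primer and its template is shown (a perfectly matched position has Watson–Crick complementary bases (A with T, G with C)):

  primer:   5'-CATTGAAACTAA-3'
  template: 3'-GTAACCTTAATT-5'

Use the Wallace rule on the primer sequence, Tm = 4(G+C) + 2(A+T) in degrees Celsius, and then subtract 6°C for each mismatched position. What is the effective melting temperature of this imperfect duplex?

18°C

Primer base counts: A=6, T=3, G=1, C=2 → A+T=9, G+C=3
Perfect-match Tm = 2(9) + 4(3) = 18 + 12 = 30°C
Mismatches (positions where the bases are not complementary): 2 (at positions 6, 9)
Effective Tm = 30 − 2×6 = 30 − 12 = 18°C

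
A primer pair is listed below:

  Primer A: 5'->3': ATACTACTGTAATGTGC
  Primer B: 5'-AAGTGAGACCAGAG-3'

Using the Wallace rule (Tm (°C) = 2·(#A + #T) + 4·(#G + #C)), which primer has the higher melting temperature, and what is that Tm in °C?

Primer A: A+T=11, G+C=6 → Tm = 2(11)+4(6) = 46°C
Primer B: A+T=7, G+C=7 → Tm = 2(7)+4(7) = 42°C
46°C vs 42°C → primer A is higher.

Primer A, 46°C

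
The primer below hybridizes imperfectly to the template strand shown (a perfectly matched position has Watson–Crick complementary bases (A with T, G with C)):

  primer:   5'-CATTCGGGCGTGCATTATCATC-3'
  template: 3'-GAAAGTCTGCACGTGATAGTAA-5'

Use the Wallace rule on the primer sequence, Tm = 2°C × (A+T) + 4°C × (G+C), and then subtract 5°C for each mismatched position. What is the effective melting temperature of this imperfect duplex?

41°C

Primer base counts: A=4, T=7, G=5, C=6 → A+T=11, G+C=11
Perfect-match Tm = 2(11) + 4(11) = 22 + 44 = 66°C
Mismatches (positions where the bases are not complementary): 5 (at positions 2, 6, 8, 15, 22)
Effective Tm = 66 − 5×5 = 66 − 25 = 41°C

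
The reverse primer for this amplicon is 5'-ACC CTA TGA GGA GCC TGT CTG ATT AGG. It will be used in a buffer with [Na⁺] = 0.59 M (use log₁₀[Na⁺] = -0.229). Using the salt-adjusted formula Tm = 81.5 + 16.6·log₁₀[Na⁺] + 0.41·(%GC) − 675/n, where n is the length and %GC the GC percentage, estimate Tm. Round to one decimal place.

Length n = 27. Base counts: C=6, A=6, T=7, G=8
G+C = 14, so %GC = 14/27 × 100 = 51.852%
Salt term: 16.6 × (-0.229) = -3.801
GC term: 0.41 × 51.852 = 21.259; length term: −675/27 = −25
Tm = 81.5 + (-3.801) + 21.259 − 25 = 73.958 → 74.0°C

74.0°C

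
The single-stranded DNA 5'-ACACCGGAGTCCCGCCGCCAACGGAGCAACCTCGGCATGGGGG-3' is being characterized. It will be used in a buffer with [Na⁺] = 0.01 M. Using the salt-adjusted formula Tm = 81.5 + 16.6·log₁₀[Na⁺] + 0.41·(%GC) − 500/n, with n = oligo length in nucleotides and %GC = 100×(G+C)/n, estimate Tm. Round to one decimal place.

66.2°C

Length n = 43. A=9, T=3, C=16, G=15
G+C = 31, so %GC = 31/43 × 100 = 72.093%
Salt term: 16.6 × (-2) = -33.2
GC term: 0.41 × 72.093 = 29.558; length term: −500/43 = −11.628
Tm = 81.5 + (-33.2) + 29.558 − 11.628 = 66.23 → 66.2°C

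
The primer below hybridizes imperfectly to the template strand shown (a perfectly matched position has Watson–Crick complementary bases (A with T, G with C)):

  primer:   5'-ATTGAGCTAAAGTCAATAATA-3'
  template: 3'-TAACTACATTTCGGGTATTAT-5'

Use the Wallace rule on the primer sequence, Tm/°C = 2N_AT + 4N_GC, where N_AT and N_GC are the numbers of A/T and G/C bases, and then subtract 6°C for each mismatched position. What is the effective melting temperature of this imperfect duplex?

28°C

Primer base counts: A=10, T=6, G=3, C=2 → A+T=16, G+C=5
Perfect-match Tm = 2(16) + 4(5) = 32 + 20 = 52°C
Mismatches (positions where the bases are not complementary): 4 (at positions 6, 7, 13, 15)
Effective Tm = 52 − 4×6 = 52 − 24 = 28°C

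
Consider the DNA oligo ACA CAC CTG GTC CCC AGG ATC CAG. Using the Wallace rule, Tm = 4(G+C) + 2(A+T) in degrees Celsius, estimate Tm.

78°C

Scanning the sequence gives T=3, C=10, G=5, A=6.
So N_AT = 9 and N_GC = 15.
Tm = 4·15 + 2·9 = 60 + 18 = 78°C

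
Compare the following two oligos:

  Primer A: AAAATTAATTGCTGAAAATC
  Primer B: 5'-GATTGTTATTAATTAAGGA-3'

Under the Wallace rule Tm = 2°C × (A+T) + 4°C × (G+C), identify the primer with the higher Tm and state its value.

Primer A, 48°C

Primer A: A+T=16, G+C=4 → Tm = 2(16)+4(4) = 48°C
Primer B: A+T=15, G+C=4 → Tm = 2(15)+4(4) = 46°C
48°C vs 46°C → primer A is higher.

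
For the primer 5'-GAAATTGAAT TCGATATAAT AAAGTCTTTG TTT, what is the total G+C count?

Scanning the sequence gives A=12, T=14, C=2, G=5.
G+C = 5 + 2 = 7

7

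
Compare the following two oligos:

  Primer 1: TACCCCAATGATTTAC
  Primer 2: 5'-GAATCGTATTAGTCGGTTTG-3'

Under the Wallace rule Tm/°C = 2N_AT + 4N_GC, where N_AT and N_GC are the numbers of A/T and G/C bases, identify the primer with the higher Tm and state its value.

Primer 1: A+T=10, G+C=6 → Tm = 2(10)+4(6) = 44°C
Primer 2: A+T=12, G+C=8 → Tm = 2(12)+4(8) = 56°C
44°C vs 56°C → primer 2 is higher.

Primer 2, 56°C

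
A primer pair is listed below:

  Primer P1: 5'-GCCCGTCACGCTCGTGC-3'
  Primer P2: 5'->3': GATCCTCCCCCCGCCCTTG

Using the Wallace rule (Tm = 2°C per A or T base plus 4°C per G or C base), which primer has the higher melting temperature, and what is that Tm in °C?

Primer P1: A+T=4, G+C=13 → Tm = 2(4)+4(13) = 60°C
Primer P2: A+T=5, G+C=14 → Tm = 2(5)+4(14) = 66°C
60°C vs 66°C → primer P2 is higher.

Primer P2, 66°C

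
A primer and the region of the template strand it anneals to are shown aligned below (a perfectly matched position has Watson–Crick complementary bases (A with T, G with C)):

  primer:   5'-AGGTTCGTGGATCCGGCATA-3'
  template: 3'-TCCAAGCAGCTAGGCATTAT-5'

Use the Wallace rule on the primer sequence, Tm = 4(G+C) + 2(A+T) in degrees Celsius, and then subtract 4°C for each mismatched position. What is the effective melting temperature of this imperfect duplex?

Primer base counts: A=4, T=5, G=7, C=4 → A+T=9, G+C=11
Perfect-match Tm = 2(9) + 4(11) = 18 + 44 = 62°C
Mismatches (positions where the bases are not complementary): 3 (at positions 9, 16, 17)
Effective Tm = 62 − 3×4 = 62 − 12 = 50°C

50°C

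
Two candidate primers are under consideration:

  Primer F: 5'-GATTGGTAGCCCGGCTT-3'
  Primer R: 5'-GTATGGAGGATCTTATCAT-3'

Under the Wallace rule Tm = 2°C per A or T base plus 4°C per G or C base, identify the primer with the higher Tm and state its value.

Primer F: A+T=7, G+C=10 → Tm = 2(7)+4(10) = 54°C
Primer R: A+T=12, G+C=7 → Tm = 2(12)+4(7) = 52°C
54°C vs 52°C → primer F is higher.

Primer F, 54°C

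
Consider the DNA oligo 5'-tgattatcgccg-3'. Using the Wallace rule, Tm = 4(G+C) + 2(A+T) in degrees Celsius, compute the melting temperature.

A=2, T=4, G=3, C=3
So N_AT = 6 and N_GC = 6.
Tm = 4·6 + 2·6 = 24 + 12 = 36°C

36°C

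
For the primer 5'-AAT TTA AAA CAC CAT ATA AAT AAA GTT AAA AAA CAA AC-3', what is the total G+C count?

6

A=24, C=5, G=1, T=8
G+C = 1 + 5 = 6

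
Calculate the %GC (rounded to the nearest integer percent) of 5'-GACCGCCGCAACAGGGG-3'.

Scanning the sequence gives C=6, G=7, T=0, A=4.
G+C = 7 + 6 = 13 out of 17 bases
%GC = 13/17 × 100 = 76.47% ≈ 76%

76%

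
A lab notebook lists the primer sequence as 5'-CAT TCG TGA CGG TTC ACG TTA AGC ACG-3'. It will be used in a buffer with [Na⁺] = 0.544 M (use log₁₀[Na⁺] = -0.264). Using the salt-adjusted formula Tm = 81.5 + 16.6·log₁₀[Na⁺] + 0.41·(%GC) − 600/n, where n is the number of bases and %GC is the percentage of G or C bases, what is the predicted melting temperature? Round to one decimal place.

Length n = 27. Scanning the sequence gives G=7, T=7, A=6, C=7.
G+C = 14, so %GC = 14/27 × 100 = 51.852%
Salt term: 16.6 × (-0.264) = -4.382
GC term: 0.41 × 51.852 = 21.259; length term: −600/27 = −22.222
Tm = 81.5 + (-4.382) + 21.259 − 22.222 = 76.155 → 76.2°C

76.2°C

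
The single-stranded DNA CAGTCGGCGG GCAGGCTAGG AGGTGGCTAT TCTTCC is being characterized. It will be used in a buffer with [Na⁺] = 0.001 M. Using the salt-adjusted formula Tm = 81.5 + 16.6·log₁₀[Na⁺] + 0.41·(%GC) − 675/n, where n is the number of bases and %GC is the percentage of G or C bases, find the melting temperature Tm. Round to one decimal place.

Length n = 36. C=9, G=14, T=8, A=5
G+C = 23, so %GC = 23/36 × 100 = 63.889%
Salt term: 16.6 × (-3) = -49.8
GC term: 0.41 × 63.889 = 26.194; length term: −675/36 = −18.75
Tm = 81.5 + (-49.8) + 26.194 − 18.75 = 39.144 → 39.1°C

39.1°C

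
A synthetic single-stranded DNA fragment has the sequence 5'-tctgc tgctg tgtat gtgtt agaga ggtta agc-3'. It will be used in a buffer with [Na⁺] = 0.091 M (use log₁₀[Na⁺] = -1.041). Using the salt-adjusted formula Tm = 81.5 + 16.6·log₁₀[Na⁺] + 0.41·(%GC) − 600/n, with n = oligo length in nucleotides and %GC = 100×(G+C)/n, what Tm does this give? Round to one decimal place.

64.7°C

Length n = 33. Counting bases: G=11, C=4, T=12, A=6
G+C = 15, so %GC = 15/33 × 100 = 45.455%
Salt term: 16.6 × (-1.041) = -17.281
GC term: 0.41 × 45.455 = 18.637; length term: −600/33 = −18.182
Tm = 81.5 + (-17.281) + 18.637 − 18.182 = 64.674 → 64.7°C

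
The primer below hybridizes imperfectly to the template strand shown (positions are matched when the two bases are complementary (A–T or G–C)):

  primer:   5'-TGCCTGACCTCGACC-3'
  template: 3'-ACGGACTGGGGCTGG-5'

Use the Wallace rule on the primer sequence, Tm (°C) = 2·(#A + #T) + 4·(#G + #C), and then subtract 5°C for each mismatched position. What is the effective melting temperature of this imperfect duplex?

Primer base counts: A=2, T=3, G=3, C=7 → A+T=5, G+C=10
Perfect-match Tm = 2(5) + 4(10) = 10 + 40 = 50°C
Mismatches (positions where the bases are not complementary): 1 (at position 10)
Effective Tm = 50 − 1×5 = 50 − 5 = 45°C

45°C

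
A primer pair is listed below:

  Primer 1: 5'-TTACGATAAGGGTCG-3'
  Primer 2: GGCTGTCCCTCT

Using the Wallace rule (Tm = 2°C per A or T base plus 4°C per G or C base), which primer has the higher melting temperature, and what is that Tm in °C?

Primer 1, 44°C

Primer 1: A+T=8, G+C=7 → Tm = 2(8)+4(7) = 44°C
Primer 2: A+T=4, G+C=8 → Tm = 2(4)+4(8) = 40°C
44°C vs 40°C → primer 1 is higher.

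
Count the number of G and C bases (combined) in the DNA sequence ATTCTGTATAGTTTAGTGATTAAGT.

Base counts: C=1, T=12, G=5, A=7
Total G or C: 5 + 1 = 6

6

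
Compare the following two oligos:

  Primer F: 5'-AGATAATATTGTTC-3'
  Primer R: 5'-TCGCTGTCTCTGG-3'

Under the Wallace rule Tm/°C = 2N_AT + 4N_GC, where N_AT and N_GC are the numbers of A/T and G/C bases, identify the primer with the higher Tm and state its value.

Primer R, 42°C

Primer F: A+T=11, G+C=3 → Tm = 2(11)+4(3) = 34°C
Primer R: A+T=5, G+C=8 → Tm = 2(5)+4(8) = 42°C
34°C vs 42°C → primer R is higher.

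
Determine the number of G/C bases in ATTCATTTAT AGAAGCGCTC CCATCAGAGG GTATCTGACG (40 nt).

18

G=9, A=11, T=11, C=9
Total G or C: 9 + 9 = 18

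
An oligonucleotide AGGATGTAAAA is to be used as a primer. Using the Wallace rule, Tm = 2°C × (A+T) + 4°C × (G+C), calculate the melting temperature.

Base counts: C=0, T=2, G=3, A=6
A+T = 8, G+C = 3
Tm = 2×8 + 4×3 = 28°C

28°C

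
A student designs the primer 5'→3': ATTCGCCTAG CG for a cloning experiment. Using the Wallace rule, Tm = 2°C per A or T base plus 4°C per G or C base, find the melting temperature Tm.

Scanning the sequence gives T=3, G=3, A=2, C=4.
A+T = 5, G+C = 7
Tm = 2×5 + 4×7 = 38°C

38°C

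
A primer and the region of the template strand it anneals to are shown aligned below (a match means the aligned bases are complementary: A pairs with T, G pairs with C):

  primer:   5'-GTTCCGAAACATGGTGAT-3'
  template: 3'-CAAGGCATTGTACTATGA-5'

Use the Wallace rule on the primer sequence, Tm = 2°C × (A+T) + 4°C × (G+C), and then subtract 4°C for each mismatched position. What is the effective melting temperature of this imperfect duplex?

36°C

Primer base counts: A=5, T=5, G=5, C=3 → A+T=10, G+C=8
Perfect-match Tm = 2(10) + 4(8) = 20 + 32 = 52°C
Mismatches (positions where the bases are not complementary): 4 (at positions 7, 14, 16, 17)
Effective Tm = 52 − 4×4 = 52 − 16 = 36°C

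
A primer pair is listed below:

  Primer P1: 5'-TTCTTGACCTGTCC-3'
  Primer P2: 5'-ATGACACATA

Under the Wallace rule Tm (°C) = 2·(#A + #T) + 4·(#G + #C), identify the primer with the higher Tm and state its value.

Primer P1: A+T=7, G+C=7 → Tm = 2(7)+4(7) = 42°C
Primer P2: A+T=7, G+C=3 → Tm = 2(7)+4(3) = 26°C
42°C vs 26°C → primer P1 is higher.

Primer P1, 42°C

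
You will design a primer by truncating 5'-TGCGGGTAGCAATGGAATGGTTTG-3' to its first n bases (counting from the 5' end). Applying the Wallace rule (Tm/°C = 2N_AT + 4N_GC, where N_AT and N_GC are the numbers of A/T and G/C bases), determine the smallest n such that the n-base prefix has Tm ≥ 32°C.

First 9 bases: TGCGGGTAG → Tm = 30°C (< 32°C)
First 10 bases: TGCGGGTAGC → Tm = 34°C (≥ 32°C)
Since every base adds ≥2°C, Tm only increases with n, so the threshold is first crossed at n = 10.

n = 10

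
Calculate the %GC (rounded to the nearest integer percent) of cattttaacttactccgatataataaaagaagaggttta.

26%

Scanning the sequence gives C=5, G=5, A=16, T=13.
G+C = 5 + 5 = 10 out of 39 bases
%GC = 10/39 × 100 = 25.64% ≈ 26%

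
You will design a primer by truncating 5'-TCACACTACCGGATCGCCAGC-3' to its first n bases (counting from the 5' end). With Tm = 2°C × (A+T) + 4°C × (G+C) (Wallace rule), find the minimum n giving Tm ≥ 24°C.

n = 9

First 8 bases: TCACACTA → Tm = 22°C (< 24°C)
First 9 bases: TCACACTAC → Tm = 26°C (≥ 24°C)
Since every base adds ≥2°C, Tm only increases with n, so the threshold is first crossed at n = 9.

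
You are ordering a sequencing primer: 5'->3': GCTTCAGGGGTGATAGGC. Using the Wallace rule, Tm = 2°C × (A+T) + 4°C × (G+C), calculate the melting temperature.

58°C

Scanning the sequence gives T=4, C=3, G=8, A=3.
A+T = 7, G+C = 11
Tm = 2×7 + 4×11 = 58°C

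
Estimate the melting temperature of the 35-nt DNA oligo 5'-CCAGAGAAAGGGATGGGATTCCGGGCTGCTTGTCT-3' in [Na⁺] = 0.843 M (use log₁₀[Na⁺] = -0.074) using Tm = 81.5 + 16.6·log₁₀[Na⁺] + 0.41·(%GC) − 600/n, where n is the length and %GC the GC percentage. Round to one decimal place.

86.6°C

Length n = 35. Base counts: A=7, T=8, C=7, G=13
G+C = 20, so %GC = 20/35 × 100 = 57.143%
Salt term: 16.6 × (-0.074) = -1.228
GC term: 0.41 × 57.143 = 23.429; length term: −600/35 = −17.143
Tm = 81.5 + (-1.228) + 23.429 − 17.143 = 86.558 → 86.6°C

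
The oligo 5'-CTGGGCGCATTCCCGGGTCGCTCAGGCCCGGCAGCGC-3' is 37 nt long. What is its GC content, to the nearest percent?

Scanning the sequence gives T=5, G=14, C=15, A=3.
G+C = 14 + 15 = 29 out of 37 bases
%GC = 29/37 × 100 = 78.38% ≈ 78%

78%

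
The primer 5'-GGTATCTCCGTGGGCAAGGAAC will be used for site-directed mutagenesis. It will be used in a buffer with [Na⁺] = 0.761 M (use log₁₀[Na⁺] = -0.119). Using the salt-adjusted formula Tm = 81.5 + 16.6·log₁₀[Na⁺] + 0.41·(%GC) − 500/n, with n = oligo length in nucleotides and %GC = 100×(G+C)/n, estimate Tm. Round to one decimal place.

Length n = 22. Counting bases: T=4, A=5, G=8, C=5
G+C = 13, so %GC = 13/22 × 100 = 59.091%
Salt term: 16.6 × (-0.119) = -1.975
GC term: 0.41 × 59.091 = 24.227; length term: −500/22 = −22.727
Tm = 81.5 + (-1.975) + 24.227 − 22.727 = 81.025 → 81.0°C

81.0°C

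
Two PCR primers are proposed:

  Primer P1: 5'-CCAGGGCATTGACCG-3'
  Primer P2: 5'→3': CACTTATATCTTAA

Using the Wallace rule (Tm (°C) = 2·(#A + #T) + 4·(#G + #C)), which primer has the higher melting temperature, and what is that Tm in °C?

Primer P1, 50°C

Primer P1: A+T=5, G+C=10 → Tm = 2(5)+4(10) = 50°C
Primer P2: A+T=11, G+C=3 → Tm = 2(11)+4(3) = 34°C
50°C vs 34°C → primer P1 is higher.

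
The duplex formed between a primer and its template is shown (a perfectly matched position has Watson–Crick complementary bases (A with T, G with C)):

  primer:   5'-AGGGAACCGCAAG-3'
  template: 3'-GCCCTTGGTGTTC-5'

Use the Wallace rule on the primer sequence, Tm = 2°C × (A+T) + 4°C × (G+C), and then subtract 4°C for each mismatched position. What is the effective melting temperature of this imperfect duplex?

Primer base counts: A=5, T=0, G=5, C=3 → A+T=5, G+C=8
Perfect-match Tm = 2(5) + 4(8) = 10 + 32 = 42°C
Mismatches (positions where the bases are not complementary): 2 (at positions 1, 9)
Effective Tm = 42 − 2×4 = 42 − 8 = 34°C

34°C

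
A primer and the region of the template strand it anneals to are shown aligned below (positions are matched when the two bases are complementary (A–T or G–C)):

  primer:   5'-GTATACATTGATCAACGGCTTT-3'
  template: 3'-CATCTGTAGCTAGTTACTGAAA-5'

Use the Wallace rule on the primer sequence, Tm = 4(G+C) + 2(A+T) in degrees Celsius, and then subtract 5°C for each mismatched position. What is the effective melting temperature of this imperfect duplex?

40°C

Primer base counts: A=6, T=8, G=4, C=4 → A+T=14, G+C=8
Perfect-match Tm = 2(14) + 4(8) = 28 + 32 = 60°C
Mismatches (positions where the bases are not complementary): 4 (at positions 4, 9, 16, 18)
Effective Tm = 60 − 4×5 = 60 − 20 = 40°C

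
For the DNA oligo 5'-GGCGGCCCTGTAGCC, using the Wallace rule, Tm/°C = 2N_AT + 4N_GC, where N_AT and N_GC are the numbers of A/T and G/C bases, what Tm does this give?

Counting bases: A=1, C=6, T=2, G=6
So N_AT = 3 and N_GC = 12.
Tm = 4·12 + 2·3 = 48 + 6 = 54°C

54°C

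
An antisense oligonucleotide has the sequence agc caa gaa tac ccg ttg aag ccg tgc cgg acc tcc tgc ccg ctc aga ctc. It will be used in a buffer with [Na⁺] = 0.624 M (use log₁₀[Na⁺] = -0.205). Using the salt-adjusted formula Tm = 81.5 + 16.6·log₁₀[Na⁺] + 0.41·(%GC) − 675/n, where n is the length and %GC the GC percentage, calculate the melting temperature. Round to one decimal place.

Length n = 51. Counting bases: A=11, C=20, T=8, G=12
G+C = 32, so %GC = 32/51 × 100 = 62.745%
Salt term: 16.6 × (-0.205) = -3.403
GC term: 0.41 × 62.745 = 25.725; length term: −675/51 = −13.235
Tm = 81.5 + (-3.403) + 25.725 − 13.235 = 90.587 → 90.6°C

90.6°C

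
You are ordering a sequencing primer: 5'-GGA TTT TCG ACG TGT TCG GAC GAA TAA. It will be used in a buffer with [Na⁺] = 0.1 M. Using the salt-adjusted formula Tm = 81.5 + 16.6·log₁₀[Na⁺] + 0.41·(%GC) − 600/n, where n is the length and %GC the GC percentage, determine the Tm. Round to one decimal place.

60.9°C

Length n = 27. Counting bases: G=8, T=8, A=7, C=4
G+C = 12, so %GC = 12/27 × 100 = 44.444%
Salt term: 16.6 × (-1) = -16.6
GC term: 0.41 × 44.444 = 18.222; length term: −600/27 = −22.222
Tm = 81.5 + (-16.6) + 18.222 − 22.222 = 60.9 → 60.9°C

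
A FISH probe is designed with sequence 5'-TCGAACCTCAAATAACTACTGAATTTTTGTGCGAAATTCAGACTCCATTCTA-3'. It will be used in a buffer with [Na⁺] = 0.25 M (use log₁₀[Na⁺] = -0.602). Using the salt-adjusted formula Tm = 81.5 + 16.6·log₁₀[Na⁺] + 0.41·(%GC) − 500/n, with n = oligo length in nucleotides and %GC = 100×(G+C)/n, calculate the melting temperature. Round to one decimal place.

76.1°C

Length n = 52. Base counts: A=17, T=17, C=12, G=6
G+C = 18, so %GC = 18/52 × 100 = 34.615%
Salt term: 16.6 × (-0.602) = -9.993
GC term: 0.41 × 34.615 = 14.192; length term: −500/52 = −9.615
Tm = 81.5 + (-9.993) + 14.192 − 9.615 = 76.084 → 76.1°C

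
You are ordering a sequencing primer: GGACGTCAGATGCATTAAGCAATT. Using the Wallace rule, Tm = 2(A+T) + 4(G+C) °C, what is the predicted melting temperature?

G=6, T=6, A=8, C=4
AT pairs contribute 14, GC pairs contribute 10.
Tm = 2×14 + 4×10 = 68°C

68°C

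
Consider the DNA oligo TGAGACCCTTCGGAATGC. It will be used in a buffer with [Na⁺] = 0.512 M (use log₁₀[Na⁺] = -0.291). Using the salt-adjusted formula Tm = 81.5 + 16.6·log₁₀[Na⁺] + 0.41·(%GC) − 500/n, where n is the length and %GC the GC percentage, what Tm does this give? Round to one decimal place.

71.7°C

Length n = 18. C=5, A=4, G=5, T=4
G+C = 10, so %GC = 10/18 × 100 = 55.556%
Salt term: 16.6 × (-0.291) = -4.831
GC term: 0.41 × 55.556 = 22.778; length term: −500/18 = −27.778
Tm = 81.5 + (-4.831) + 22.778 − 27.778 = 71.669 → 71.7°C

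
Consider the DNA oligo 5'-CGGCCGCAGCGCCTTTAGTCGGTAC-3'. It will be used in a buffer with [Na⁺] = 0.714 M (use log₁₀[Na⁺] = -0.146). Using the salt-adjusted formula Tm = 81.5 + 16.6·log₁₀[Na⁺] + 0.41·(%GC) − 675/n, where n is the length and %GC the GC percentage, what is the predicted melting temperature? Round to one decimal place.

Length n = 25. Base counts: C=9, A=3, G=8, T=5
G+C = 17, so %GC = 17/25 × 100 = 68%
Salt term: 16.6 × (-0.146) = -2.424
GC term: 0.41 × 68 = 27.88; length term: −675/25 = −27
Tm = 81.5 + (-2.424) + 27.88 − 27 = 79.956 → 80.0°C

80.0°C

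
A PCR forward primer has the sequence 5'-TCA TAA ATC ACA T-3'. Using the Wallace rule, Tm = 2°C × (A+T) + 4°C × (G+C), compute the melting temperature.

G=0, A=6, C=3, T=4
So N_AT = 10 and N_GC = 3.
Tm = 2×10 + 4×3 = 32°C

32°C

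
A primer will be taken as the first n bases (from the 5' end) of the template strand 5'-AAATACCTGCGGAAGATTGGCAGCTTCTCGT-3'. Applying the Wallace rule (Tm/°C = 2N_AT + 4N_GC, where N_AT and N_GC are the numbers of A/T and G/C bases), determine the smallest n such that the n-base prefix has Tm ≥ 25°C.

First 9 bases: AAATACCTG → Tm = 24°C (< 25°C)
First 10 bases: AAATACCTGC → Tm = 28°C (≥ 25°C)
Since every base adds ≥2°C, Tm only increases with n, so the threshold is first crossed at n = 10.

n = 10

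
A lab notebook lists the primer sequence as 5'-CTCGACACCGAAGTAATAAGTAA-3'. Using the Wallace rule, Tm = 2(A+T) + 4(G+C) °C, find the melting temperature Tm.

Counting bases: A=10, T=4, C=5, G=4
A+T = 14, G+C = 9
Tm = 2(14) + 4(9) = 28 + 36 = 64°C

64°C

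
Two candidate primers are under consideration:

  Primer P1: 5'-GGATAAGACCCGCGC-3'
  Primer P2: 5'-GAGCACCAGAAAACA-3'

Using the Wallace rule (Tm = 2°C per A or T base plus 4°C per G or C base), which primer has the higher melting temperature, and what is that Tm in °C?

Primer P1, 50°C

Primer P1: A+T=5, G+C=10 → Tm = 2(5)+4(10) = 50°C
Primer P2: A+T=8, G+C=7 → Tm = 2(8)+4(7) = 44°C
50°C vs 44°C → primer P1 is higher.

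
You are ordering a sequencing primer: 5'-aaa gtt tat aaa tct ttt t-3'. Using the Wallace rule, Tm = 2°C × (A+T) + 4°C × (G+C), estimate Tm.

Counting bases: C=1, G=1, T=10, A=7
A+T = 17, G+C = 2
Tm = 2×17 + 4×2 = 42°C

42°C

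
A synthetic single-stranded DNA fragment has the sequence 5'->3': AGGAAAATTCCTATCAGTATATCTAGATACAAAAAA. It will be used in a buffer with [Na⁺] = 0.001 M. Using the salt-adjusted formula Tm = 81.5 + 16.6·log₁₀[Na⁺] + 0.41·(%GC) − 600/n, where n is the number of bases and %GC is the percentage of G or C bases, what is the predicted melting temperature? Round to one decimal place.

Length n = 36. Scanning the sequence gives T=9, G=4, A=18, C=5.
G+C = 9, so %GC = 9/36 × 100 = 25%
Salt term: 16.6 × (-3) = -49.8
GC term: 0.41 × 25 = 10.25; length term: −600/36 = −16.667
Tm = 81.5 + (-49.8) + 10.25 − 16.667 = 25.283 → 25.3°C

25.3°C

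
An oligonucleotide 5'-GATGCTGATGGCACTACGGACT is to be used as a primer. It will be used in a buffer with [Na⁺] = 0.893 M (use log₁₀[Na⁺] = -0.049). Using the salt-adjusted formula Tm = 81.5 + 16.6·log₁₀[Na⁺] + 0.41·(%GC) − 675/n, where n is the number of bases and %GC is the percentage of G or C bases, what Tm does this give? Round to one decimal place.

72.4°C

Length n = 22. Counting bases: G=7, T=5, A=5, C=5
G+C = 12, so %GC = 12/22 × 100 = 54.545%
Salt term: 16.6 × (-0.049) = -0.813
GC term: 0.41 × 54.545 = 22.363; length term: −675/22 = −30.682
Tm = 81.5 + (-0.813) + 22.363 − 30.682 = 72.368 → 72.4°C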